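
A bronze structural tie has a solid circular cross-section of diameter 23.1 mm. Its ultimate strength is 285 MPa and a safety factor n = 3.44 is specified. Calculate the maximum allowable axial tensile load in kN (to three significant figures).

F_allow = 34.7 kN

σ_allow = 285/3.44 = 82.85 MPa.
A = πd²/4 = π×23.1²/4 = 419.1 mm².
F_allow = σ_allow × A = 82.85×419.1 = 34720 N.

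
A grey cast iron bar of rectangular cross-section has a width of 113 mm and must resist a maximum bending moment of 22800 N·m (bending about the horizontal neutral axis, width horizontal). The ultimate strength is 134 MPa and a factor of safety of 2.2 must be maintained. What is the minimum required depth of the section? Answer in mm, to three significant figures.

h = 141 mm

σ_allow = 134/2.2 = 60.91 MPa.
For a rectangular section σ = 6M/(bh²), so h² = 6M/(b σ_allow) = 6×2.2800×10^7/(113×60.91) = 19880 mm².
h = 141.0 mm.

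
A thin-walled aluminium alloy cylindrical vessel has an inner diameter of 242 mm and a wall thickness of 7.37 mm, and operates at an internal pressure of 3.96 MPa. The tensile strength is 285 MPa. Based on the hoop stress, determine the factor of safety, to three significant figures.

σ_h = pD/(2t) = 3.96×242/(2×7.37) = 65.01 MPa.
n = 285/65.01 = 4.384.

n = 4.38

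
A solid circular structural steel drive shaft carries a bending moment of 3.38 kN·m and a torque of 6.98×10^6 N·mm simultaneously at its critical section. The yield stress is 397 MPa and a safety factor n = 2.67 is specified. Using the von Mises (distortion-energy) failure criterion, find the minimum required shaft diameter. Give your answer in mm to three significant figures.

d = 78.0 mm

σ_allow = σ_y/n = 397/2.67 = 148.7 MPa.
For a solid shaft σ_b = 32M/(πd³) and τ = 16T/(πd³), so the von Mises stress is σ' = (16/πd³)·√(4M²+3T²).
√(4M²+3T²) = √(4×(3.380×10^6)² + 3×(6.980×10^6)²) = 1.385×10^7 N·mm.
d³ = 16×1.385×10^7/(π×148.7) = 474400 mm³.
d = 77.99 mm.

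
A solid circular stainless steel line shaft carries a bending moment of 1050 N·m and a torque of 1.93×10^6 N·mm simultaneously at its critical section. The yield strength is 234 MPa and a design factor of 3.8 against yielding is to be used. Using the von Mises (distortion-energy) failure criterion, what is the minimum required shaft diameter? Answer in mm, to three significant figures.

d = 68.9 mm

σ_allow = σ_y/n = 234/3.8 = 61.58 MPa.
For a solid shaft σ_b = 32M/(πd³) and τ = 16T/(πd³), so the von Mises stress is σ' = (16/πd³)·√(4M²+3T²).
√(4M²+3T²) = √(4×(1.050×10^6)² + 3×(1.930×10^6)²) = 3.948×10^6 N·mm.
d³ = 16×3.948×10^6/(π×61.58) = 326500 mm³.
d = 68.86 mm.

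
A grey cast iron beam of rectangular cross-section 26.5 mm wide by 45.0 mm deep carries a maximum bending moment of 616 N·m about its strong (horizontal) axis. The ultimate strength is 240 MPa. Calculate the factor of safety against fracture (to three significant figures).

Section modulus S = bh²/6 = 26.5×45.0²/6 = 8944 mm³.
σ = M/S = 616000/8944 = 68.87 MPa.
n = 240/68.87 = 3.485.

n = 3.48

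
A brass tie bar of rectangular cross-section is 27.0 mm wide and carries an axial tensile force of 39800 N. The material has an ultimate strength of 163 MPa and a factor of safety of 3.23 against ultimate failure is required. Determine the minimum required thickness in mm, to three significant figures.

σ_allow = 163/3.23 = 50.46 MPa.
Required area A = F/σ_allow = 39800/50.46 = 788.7 mm².
t = A/w = 788.7/27.0 = 29.21 mm.

t = 29.2 mm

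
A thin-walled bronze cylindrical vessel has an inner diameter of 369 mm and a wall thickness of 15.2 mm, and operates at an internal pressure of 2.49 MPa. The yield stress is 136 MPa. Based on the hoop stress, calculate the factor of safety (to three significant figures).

σ_h = pD/(2t) = 2.49×369/(2×15.2) = 30.22 MPa.
n = 136/30.22 = 4.500.

n = 4.50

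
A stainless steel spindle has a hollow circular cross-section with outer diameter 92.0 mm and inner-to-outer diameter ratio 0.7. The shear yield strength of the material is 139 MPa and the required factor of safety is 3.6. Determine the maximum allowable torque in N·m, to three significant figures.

τ_allow = 139/3.6 = 38.61 MPa.
For a hollow shaft T_allow = τ_allow·πd_o³(1−k⁴)/16 with 1−k⁴ = 0.7599, so πd_o³(1−k⁴)/16 = 116200 mm³.
T_allow = 38.61×116200 = 4.486×10^6 N·mm = 4486 N·m.

T_allow = 4490 N·m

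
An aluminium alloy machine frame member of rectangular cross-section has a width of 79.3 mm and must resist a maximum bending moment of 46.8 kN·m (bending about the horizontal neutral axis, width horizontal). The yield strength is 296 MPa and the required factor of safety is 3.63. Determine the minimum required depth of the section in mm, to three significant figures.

h = 208 mm

σ_allow = 296/3.63 = 81.54 MPa.
For a rectangular section σ = 6M/(bh²), so h² = 6M/(b σ_allow) = 6×4.6800×10^7/(79.3×81.54) = 43420 mm².
h = 208.4 mm.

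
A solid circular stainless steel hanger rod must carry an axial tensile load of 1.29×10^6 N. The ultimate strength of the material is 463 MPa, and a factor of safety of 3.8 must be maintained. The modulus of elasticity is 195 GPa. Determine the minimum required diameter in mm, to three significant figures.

Allowable stress σ_allow = 463/3.8 = 121.8 MPa.
Required area A = F/σ_allow = 1290000/121.8 = 10590 mm².
A = πd²/4 → d = √(4A/π) = 116.1 mm.

d = 116 mm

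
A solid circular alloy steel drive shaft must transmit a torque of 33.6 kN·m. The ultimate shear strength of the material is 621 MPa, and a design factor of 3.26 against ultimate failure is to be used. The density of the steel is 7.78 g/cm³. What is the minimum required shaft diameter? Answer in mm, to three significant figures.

d = 96.5 mm

Allowable shear stress τ_allow = 621/3.26 = 190.5 MPa.
For a solid shaft τ = 16T/(πd³), so d³ = 16T/(π τ_allow) = 16×3.3600×10^7/(π×190.5) = 898300 mm³.
d = (898300)^(1/3) = 96.49 mm.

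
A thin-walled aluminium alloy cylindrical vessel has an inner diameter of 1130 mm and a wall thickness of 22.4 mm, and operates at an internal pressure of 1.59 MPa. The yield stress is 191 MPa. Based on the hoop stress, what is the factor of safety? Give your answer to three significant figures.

σ_h = pD/(2t) = 1.59×1130/(2×22.4) = 40.10 MPa.
n = 191/40.10 = 4.763.

n = 4.76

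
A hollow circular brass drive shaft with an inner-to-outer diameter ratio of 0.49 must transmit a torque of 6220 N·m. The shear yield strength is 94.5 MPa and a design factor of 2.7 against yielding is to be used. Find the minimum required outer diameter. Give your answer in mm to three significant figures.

τ_allow = 94.5/2.7 = 35.00 MPa.
For a hollow shaft τ = 16T/[πd_o³(1−k⁴)] with k = 0.49, so 1−k⁴ = 0.9424.
d_o³ = 16T/[π τ_allow (1−k⁴)] = 16×6220000/(π×35.00×0.9424) = 960500 mm³.
d_o = 98.66 mm.

d_o = 98.7 mm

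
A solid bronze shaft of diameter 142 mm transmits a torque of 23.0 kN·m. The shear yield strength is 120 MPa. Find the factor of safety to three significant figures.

τ = 16T/(πd³) = 16×2.3000×10^7/(π×142³) = 40.91 MPa.
n = τ_limit/τ = 120/40.91 = 2.933.

n = 2.93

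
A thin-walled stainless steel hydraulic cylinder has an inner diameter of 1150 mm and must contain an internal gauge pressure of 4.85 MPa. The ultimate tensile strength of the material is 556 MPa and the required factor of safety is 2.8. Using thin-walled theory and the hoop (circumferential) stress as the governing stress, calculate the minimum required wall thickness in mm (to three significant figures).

t = 14.0 mm

σ_allow = 556/2.8 = 198.6 MPa.
Hoop stress σ_h = pD/(2t), so t = pD/(2σ_allow) = 4.85×1150/(2×198.6) = 14.04 mm.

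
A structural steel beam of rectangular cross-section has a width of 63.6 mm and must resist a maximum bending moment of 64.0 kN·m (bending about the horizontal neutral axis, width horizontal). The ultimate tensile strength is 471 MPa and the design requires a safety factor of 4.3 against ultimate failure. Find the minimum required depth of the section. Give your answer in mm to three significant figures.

h = 235 mm

σ_allow = 471/4.3 = 109.5 MPa.
For a rectangular section σ = 6M/(bh²), so h² = 6M/(b σ_allow) = 6×6.4000×10^7/(63.6×109.5) = 55120 mm².
h = 234.8 mm.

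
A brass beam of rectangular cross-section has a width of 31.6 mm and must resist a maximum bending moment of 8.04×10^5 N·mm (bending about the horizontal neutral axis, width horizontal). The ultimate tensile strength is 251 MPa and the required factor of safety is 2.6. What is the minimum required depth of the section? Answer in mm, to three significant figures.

σ_allow = 251/2.6 = 96.54 MPa.
For a rectangular section σ = 6M/(bh²), so h² = 6M/(b σ_allow) = 6×804000/(31.6×96.54) = 1581 mm².
h = 39.77 mm.

h = 39.8 mm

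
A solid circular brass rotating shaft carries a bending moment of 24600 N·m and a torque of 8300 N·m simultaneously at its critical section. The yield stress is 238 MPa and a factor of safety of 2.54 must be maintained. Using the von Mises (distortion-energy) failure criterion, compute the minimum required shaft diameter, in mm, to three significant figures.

d = 141 mm

σ_allow = σ_y/n = 238/2.54 = 93.70 MPa.
For a solid shaft σ_b = 32M/(πd³) and τ = 16T/(πd³), so the von Mises stress is σ' = (16/πd³)·√(4M²+3T²).
√(4M²+3T²) = √(4×(2.460×10^7)² + 3×(8.300×10^6)²) = 5.126×10^7 N·mm.
d³ = 16×5.126×10^7/(π×93.70) = 2.786×10^6 mm³.
d = 140.7 mm.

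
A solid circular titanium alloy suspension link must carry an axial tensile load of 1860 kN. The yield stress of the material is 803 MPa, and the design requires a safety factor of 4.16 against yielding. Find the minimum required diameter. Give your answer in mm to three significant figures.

d = 111 mm

Allowable stress σ_allow = 803/4.16 = 193.0 MPa.
Required area A = F/σ_allow = 1860000/193.0 = 9636 mm².
A = πd²/4 → d = √(4A/π) = 110.8 mm.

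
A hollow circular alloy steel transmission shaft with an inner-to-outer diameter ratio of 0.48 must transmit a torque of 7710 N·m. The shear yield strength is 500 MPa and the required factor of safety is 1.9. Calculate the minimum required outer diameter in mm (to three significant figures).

d_o = 54.0 mm

τ_allow = 500/1.9 = 263.2 MPa.
For a hollow shaft τ = 16T/[πd_o³(1−k⁴)] with k = 0.48, so 1−k⁴ = 0.9469.
d_o³ = 16T/[π τ_allow (1−k⁴)] = 16×7710000/(π×263.2×0.9469) = 157600 mm³.
d_o = 54.01 mm.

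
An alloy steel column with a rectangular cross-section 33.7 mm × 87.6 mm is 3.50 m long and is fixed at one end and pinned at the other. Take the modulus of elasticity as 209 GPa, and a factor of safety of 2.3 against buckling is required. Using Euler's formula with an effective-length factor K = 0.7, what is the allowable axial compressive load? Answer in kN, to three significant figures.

P_allow = 41.7 kN

Buckling occurs about the weak axis: I_min = h·b³/12 = 87.6×33.7³/12 = 279400 mm⁴ (b = 33.7 mm is the smaller dimension).
Effective length L_e = KL = 0.7×3.50 m = 2450 mm.
Euler critical load P_cr = π²EI/L_e² = π²×209000×279400/2450² = 96010 N.
P_allow = P_cr/n = 96010/2.3 = 41740 N.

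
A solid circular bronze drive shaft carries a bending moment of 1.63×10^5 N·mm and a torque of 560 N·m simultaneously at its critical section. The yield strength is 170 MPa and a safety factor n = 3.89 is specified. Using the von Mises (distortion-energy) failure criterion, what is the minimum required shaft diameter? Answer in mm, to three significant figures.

σ_allow = σ_y/n = 170/3.89 = 43.70 MPa.
For a solid shaft σ_b = 32M/(πd³) and τ = 16T/(πd³), so the von Mises stress is σ' = (16/πd³)·√(4M²+3T²).
√(4M²+3T²) = √(4×(163000)² + 3×(560000)²) = 1.023×10^6 N·mm.
d³ = 16×1.023×10^6/(π×43.70) = 119300 mm³.
d = 49.22 mm.

d = 49.2 mm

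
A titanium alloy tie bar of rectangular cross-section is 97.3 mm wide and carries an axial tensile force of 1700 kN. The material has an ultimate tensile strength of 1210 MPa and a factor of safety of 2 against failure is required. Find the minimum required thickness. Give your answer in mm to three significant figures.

σ_allow = 1210/2 = 605.0 MPa.
Required area A = F/σ_allow = 1700000/605.0 = 2810 mm².
t = A/w = 2810/97.3 = 28.88 mm.

t = 28.9 mm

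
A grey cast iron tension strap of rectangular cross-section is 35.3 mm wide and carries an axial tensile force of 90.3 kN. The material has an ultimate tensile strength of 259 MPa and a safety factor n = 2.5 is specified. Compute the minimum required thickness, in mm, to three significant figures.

t = 24.7 mm

σ_allow = 259/2.5 = 103.6 MPa.
Required area A = F/σ_allow = 90300/103.6 = 871.6 mm².
t = A/w = 871.6/35.3 = 24.69 mm.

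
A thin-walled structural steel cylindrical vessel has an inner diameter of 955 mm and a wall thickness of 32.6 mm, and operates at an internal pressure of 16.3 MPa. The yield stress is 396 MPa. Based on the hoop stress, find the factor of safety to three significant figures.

σ_h = pD/(2t) = 16.3×955/(2×32.6) = 238.8 MPa.
n = 396/238.8 = 1.659.

n = 1.66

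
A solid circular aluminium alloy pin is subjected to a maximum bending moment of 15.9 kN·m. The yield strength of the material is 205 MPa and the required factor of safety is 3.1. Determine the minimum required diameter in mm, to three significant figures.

d = 135 mm

σ_allow = 205/3.1 = 66.13 MPa.
For a solid circular section σ = 32M/(πd³), so d³ = 32M/(π σ_allow) = 32×1.5900×10^7/(π×66.13) = 2.449×10^6 mm³.
d = 134.8 mm.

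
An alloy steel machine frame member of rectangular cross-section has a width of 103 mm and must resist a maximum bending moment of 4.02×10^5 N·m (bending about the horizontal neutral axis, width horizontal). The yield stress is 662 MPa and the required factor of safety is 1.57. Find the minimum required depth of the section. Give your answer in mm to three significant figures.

h = 236 mm

σ_allow = 662/1.57 = 421.7 MPa.
For a rectangular section σ = 6M/(bh²), so h² = 6M/(b σ_allow) = 6×4.0200×10^8/(103×421.7) = 55540 mm².
h = 235.7 mm.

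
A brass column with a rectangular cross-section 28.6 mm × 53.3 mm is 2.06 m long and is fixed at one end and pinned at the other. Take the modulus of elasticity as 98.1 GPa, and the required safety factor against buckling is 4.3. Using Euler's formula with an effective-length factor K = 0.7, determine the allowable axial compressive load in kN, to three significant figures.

P_allow = 11.3 kN

Buckling occurs about the weak axis: I_min = h·b³/12 = 53.3×28.6³/12 = 103900 mm⁴ (b = 28.6 mm is the smaller dimension).
Effective length L_e = KL = 0.7×2.06 m = 1442 mm.
Euler critical load P_cr = π²EI/L_e² = π²×98100×103900/1442² = 48380 N.
P_allow = P_cr/n = 48380/4.3 = 11250 N.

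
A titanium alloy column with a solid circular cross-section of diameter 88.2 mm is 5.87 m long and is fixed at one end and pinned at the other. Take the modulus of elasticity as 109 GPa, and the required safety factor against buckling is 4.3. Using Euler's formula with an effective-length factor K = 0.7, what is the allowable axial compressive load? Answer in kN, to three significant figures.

I = πd⁴/64 = π×88.2⁴/64 = 2.971×10^6 mm⁴.
Effective length L_e = KL = 0.7×5.87 m = 4109 mm.
Euler critical load P_cr = π²EI/L_e² = π²×109000×2.971×10^6/4109² = 189300 N.
P_allow = P_cr/n = 189300/4.3 = 44020 N.

P_allow = 44.0 kN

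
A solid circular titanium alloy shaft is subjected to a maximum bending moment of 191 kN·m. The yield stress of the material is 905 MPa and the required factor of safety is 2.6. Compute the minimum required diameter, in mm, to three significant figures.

σ_allow = 905/2.6 = 348.1 MPa.
For a solid circular section σ = 32M/(πd³), so d³ = 32M/(π σ_allow) = 32×1.9100×10^8/(π×348.1) = 5.589×10^6 mm³.
d = 177.5 mm.

d = 177 mm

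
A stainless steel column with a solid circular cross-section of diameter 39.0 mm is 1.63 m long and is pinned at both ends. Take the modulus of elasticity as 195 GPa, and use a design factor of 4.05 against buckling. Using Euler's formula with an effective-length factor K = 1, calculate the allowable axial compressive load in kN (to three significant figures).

P_allow = 20.3 kN

I = πd⁴/64 = π×39.0⁴/64 = 113600 mm⁴.
Effective length L_e = KL = 1×1.63 m = 1630 mm.
Euler critical load P_cr = π²EI/L_e² = π²×195000×113600/1630² = 82260 N.
P_allow = P_cr/n = 82260/4.05 = 20310 N.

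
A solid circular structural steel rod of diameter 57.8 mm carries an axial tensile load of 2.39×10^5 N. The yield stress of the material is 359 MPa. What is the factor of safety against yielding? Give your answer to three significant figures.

A = πd²/4 = 2624 mm².
σ = F/A = 239000/2624 = 91.09 MPa.
n = 359/91.09 = 3.941.

n = 3.94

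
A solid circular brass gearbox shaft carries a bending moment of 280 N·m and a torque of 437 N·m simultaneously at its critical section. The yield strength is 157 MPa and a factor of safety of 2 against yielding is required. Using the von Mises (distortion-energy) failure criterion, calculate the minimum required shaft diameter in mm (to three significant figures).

σ_allow = σ_y/n = 157/2 = 78.50 MPa.
For a solid shaft σ_b = 32M/(πd³) and τ = 16T/(πd³), so the von Mises stress is σ' = (16/πd³)·√(4M²+3T²).
√(4M²+3T²) = √(4×(280000)² + 3×(437000)²) = 941500 N·mm.
d³ = 16×941500/(π×78.50) = 61090 mm³.
d = 39.38 mm.

d = 39.4 mm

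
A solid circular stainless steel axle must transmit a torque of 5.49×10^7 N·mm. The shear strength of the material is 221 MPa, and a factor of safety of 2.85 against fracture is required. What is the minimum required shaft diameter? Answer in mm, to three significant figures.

d = 153 mm

Allowable shear stress τ_allow = 221/2.85 = 77.54 MPa.
For a solid shaft τ = 16T/(πd³), so d³ = 16T/(π τ_allow) = 16×5.4900×10^7/(π×77.54) = 3.606×10^6 mm³.
d = (3.606×10^6)^(1/3) = 153.3 mm.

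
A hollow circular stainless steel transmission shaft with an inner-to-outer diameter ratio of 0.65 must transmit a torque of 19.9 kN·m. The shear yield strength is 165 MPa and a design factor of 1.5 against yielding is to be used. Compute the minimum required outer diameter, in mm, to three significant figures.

τ_allow = 165/1.5 = 110.0 MPa.
For a hollow shaft τ = 16T/[πd_o³(1−k⁴)] with k = 0.65, so 1−k⁴ = 0.8215.
d_o³ = 16T/[π τ_allow (1−k⁴)] = 16×1.9900×10^7/(π×110.0×0.8215) = 1.122×10^6 mm³.
d_o = 103.9 mm.

d_o = 104 mm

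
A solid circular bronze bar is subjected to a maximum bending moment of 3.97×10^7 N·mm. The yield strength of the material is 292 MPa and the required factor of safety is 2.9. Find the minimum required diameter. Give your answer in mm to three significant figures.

σ_allow = 292/2.9 = 100.7 MPa.
For a solid circular section σ = 32M/(πd³), so d³ = 32M/(π σ_allow) = 32×3.9700×10^7/(π×100.7) = 4.016×10^6 mm³.
d = 159.0 mm.

d = 159 mm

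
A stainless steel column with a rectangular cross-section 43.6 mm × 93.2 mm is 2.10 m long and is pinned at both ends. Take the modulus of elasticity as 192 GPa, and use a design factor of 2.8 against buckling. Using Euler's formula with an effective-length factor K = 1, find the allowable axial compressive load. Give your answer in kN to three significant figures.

Buckling occurs about the weak axis: I_min = h·b³/12 = 93.2×43.6³/12 = 643700 mm⁴ (b = 43.6 mm is the smaller dimension).
Effective length L_e = KL = 1×2.10 m = 2100 mm.
Euler critical load P_cr = π²EI/L_e² = π²×192000×643700/2100² = 276600 N.
P_allow = P_cr/n = 276600/2.8 = 98790 N.

P_allow = 98.8 kN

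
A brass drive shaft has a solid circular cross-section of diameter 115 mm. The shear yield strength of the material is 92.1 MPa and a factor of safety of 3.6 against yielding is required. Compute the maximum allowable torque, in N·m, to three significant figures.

T_allow = 7640 N·m

τ_allow = 92.1/3.6 = 25.58 MPa.
For a solid shaft T_allow = τ_allow·πd³/16; πd³/16 = π×115³/16 = 298600 mm³.
T_allow = 25.58×298600 = 7.640×10^6 N·mm = 7640 N·m.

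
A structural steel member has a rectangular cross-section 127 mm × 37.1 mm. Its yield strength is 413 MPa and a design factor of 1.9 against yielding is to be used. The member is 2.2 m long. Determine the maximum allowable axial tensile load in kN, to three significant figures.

σ_allow = 413/1.9 = 217.4 MPa.
A = 127×37.1 = 4712 mm².
F_allow = σ_allow × A = 217.4×4712 = 1.024×10^6 N.

F_allow = 1020 kN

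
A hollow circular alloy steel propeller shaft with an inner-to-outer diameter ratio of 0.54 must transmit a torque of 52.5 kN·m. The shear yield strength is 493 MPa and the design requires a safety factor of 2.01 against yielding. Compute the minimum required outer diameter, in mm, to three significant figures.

d_o = 106 mm

τ_allow = 493/2.01 = 245.3 MPa.
For a hollow shaft τ = 16T/[πd_o³(1−k⁴)] with k = 0.54, so 1−k⁴ = 0.9150.
d_o³ = 16T/[π τ_allow (1−k⁴)] = 16×5.2500×10^7/(π×245.3×0.9150) = 1.191×10^6 mm³.
d_o = 106.0 mm.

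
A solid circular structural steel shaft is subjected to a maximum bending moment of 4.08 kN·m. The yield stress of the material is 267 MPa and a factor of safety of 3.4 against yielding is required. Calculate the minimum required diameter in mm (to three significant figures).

σ_allow = 267/3.4 = 78.53 MPa.
For a solid circular section σ = 32M/(πd³), so d³ = 32M/(π σ_allow) = 32×4080000/(π×78.53) = 529200 mm³.
d = 80.89 mm.

d = 80.9 mm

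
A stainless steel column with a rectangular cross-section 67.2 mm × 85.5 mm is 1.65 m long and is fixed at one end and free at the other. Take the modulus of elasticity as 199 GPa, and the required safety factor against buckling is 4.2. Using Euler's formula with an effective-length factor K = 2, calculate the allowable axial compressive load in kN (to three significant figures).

P_allow = 92.8 kN

Buckling occurs about the weak axis: I_min = h·b³/12 = 85.5×67.2³/12 = 2.162×10^6 mm⁴ (b = 67.2 mm is the smaller dimension).
Effective length L_e = KL = 2×1.65 m = 3300 mm.
Euler critical load P_cr = π²EI/L_e² = π²×199000×2.162×10^6/3300² = 390000 N.
P_allow = P_cr/n = 390000/4.2 = 92850 N.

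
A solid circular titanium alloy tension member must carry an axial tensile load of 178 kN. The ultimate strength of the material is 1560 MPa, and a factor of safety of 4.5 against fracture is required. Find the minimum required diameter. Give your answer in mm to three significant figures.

d = 25.6 mm

Allowable stress σ_allow = 1560/4.5 = 346.7 MPa.
Required area A = F/σ_allow = 178000/346.7 = 513.5 mm².
A = πd²/4 → d = √(4A/π) = 25.57 mm.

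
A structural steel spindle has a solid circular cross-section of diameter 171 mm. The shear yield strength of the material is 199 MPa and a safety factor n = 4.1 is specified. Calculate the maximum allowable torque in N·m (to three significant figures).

τ_allow = 199/4.1 = 48.54 MPa.
For a solid shaft T_allow = τ_allow·πd³/16; πd³/16 = π×171³/16 = 981800 mm³.
T_allow = 48.54×981800 = 4.765×10^7 N·mm = 47650 N·m.

T_allow = 47700 N·m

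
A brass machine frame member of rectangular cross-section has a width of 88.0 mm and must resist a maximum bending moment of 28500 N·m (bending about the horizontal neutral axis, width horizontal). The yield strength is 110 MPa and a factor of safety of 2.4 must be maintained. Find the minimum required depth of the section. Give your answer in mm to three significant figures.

h = 206 mm

σ_allow = 110/2.4 = 45.83 MPa.
For a rectangular section σ = 6M/(bh²), so h² = 6M/(b σ_allow) = 6×2.8500×10^7/(88.0×45.83) = 42400 mm².
h = 205.9 mm.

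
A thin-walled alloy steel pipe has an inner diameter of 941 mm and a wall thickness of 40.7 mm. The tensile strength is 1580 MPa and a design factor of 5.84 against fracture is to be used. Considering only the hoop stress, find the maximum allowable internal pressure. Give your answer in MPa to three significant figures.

σ_allow = 1580/5.84 = 270.5 MPa.
σ_h = pD/(2t) → p_allow = 2σ_allow t/D = 2×270.5×40.7/941 = 23.40 MPa.

p_allow = 23.4 MPa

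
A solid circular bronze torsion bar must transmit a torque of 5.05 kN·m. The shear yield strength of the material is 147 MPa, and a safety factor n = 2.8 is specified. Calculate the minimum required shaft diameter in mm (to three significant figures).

d = 78.8 mm

Allowable shear stress τ_allow = 147/2.8 = 52.50 MPa.
For a solid shaft τ = 16T/(πd³), so d³ = 16T/(π τ_allow) = 16×5050000/(π×52.50) = 489900 mm³.
d = (489900)^(1/3) = 78.83 mm.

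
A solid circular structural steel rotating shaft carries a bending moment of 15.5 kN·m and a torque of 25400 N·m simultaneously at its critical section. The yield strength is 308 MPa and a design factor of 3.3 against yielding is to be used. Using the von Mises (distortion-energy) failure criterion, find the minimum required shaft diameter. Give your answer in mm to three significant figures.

σ_allow = σ_y/n = 308/3.3 = 93.33 MPa.
For a solid shaft σ_b = 32M/(πd³) and τ = 16T/(πd³), so the von Mises stress is σ' = (16/πd³)·√(4M²+3T²).
√(4M²+3T²) = √(4×(1.550×10^7)² + 3×(2.540×10^7)²) = 5.382×10^7 N·mm.
d³ = 16×5.382×10^7/(π×93.33) = 2.937×10^6 mm³.
d = 143.2 mm.

d = 143 mm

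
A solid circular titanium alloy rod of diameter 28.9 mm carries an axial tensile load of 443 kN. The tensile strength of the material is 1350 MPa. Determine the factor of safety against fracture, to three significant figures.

n = 2.00

A = πd²/4 = 656.0 mm².
σ = F/A = 443000/656.0 = 675.3 MPa.
n = 1350/675.3 = 1.999.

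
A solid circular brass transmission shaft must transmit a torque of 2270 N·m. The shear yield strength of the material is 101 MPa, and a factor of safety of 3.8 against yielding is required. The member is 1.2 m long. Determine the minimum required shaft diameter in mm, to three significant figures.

Allowable shear stress τ_allow = 101/3.8 = 26.58 MPa.
For a solid shaft τ = 16T/(πd³), so d³ = 16T/(π τ_allow) = 16×2270000/(π×26.58) = 435000 mm³.
d = (435000)^(1/3) = 75.77 mm.

d = 75.8 mm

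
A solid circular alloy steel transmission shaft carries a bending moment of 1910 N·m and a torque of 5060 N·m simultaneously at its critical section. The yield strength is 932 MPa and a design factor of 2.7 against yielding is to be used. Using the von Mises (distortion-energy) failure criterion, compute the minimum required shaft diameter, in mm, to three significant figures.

d = 52.1 mm

σ_allow = σ_y/n = 932/2.7 = 345.2 MPa.
For a solid shaft σ_b = 32M/(πd³) and τ = 16T/(πd³), so the von Mises stress is σ' = (16/πd³)·√(4M²+3T²).
√(4M²+3T²) = √(4×(1.910×10^6)² + 3×(5.060×10^6)²) = 9.561×10^6 N·mm.
d³ = 16×9.561×10^6/(π×345.2) = 141100 mm³.
d = 52.06 mm.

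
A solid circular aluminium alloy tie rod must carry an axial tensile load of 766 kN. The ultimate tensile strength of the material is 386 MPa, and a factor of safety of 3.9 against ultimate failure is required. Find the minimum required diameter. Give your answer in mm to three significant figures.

Allowable stress σ_allow = 386/3.9 = 98.97 MPa.
Required area A = F/σ_allow = 766000/98.97 = 7739 mm².
A = πd²/4 → d = √(4A/π) = 99.27 mm.

d = 99.3 mm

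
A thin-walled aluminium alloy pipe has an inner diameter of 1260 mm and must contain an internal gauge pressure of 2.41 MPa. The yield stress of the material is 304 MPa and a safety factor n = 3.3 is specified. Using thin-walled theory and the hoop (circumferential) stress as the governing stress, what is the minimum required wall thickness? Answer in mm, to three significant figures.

σ_allow = 304/3.3 = 92.12 MPa.
Hoop stress σ_h = pD/(2t), so t = pD/(2σ_allow) = 2.41×1260/(2×92.12) = 16.48 mm.

t = 16.5 mm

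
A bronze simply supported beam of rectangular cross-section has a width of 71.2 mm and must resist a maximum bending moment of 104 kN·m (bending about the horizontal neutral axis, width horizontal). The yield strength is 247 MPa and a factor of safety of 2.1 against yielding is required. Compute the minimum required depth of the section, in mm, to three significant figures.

σ_allow = 247/2.1 = 117.6 MPa.
For a rectangular section σ = 6M/(bh²), so h² = 6M/(b σ_allow) = 6×1.0400×10^8/(71.2×117.6) = 74510 mm².
h = 273.0 mm.

h = 273 mm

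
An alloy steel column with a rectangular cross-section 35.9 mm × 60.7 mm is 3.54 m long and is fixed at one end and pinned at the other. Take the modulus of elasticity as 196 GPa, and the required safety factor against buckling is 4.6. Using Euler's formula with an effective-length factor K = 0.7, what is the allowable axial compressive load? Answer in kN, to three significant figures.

P_allow = 16.0 kN

Buckling occurs about the weak axis: I_min = h·b³/12 = 60.7×35.9³/12 = 234000 mm⁴ (b = 35.9 mm is the smaller dimension).
Effective length L_e = KL = 0.7×3.54 m = 2478 mm.
Euler critical load P_cr = π²EI/L_e² = π²×196000×234000/2478² = 73730 N.
P_allow = P_cr/n = 73730/4.6 = 16030 N.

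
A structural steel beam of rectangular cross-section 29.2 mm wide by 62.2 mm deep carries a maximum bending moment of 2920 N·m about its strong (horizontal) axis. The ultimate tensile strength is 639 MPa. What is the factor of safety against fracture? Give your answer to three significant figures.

Section modulus S = bh²/6 = 29.2×62.2²/6 = 18830 mm³.
σ = M/S = 2920000/18830 = 155.1 MPa.
n = 639/155.1 = 4.120.

n = 4.12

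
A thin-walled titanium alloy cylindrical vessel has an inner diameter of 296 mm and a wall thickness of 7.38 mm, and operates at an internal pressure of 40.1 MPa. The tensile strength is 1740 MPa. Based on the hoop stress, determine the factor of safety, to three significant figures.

σ_h = pD/(2t) = 40.1×296/(2×7.38) = 804.2 MPa.
n = 1740/804.2 = 2.164.

n = 2.16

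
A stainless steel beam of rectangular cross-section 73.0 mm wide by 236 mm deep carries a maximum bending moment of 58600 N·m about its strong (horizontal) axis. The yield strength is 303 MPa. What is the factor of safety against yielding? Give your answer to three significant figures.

Section modulus S = bh²/6 = 73.0×236²/6 = 677600 mm³.
σ = M/S = 5.8600×10^7/677600 = 86.48 MPa.
n = 303/86.48 = 3.504.

n = 3.50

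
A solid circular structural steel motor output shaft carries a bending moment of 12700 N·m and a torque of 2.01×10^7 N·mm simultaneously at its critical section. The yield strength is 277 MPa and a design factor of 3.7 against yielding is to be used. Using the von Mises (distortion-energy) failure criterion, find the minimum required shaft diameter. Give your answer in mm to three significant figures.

σ_allow = σ_y/n = 277/3.7 = 74.86 MPa.
For a solid shaft σ_b = 32M/(πd³) and τ = 16T/(πd³), so the von Mises stress is σ' = (16/πd³)·√(4M²+3T²).
√(4M²+3T²) = √(4×(1.270×10^7)² + 3×(2.010×10^7)²) = 4.310×10^7 N·mm.
d³ = 16×4.310×10^7/(π×74.86) = 2.932×10^6 mm³.
d = 143.1 mm.

d = 143 mm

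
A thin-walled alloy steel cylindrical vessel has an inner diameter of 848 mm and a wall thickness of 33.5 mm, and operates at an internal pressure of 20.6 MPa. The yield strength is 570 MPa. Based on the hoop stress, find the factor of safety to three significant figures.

n = 2.19

σ_h = pD/(2t) = 20.6×848/(2×33.5) = 260.7 MPa.
n = 570/260.7 = 2.186.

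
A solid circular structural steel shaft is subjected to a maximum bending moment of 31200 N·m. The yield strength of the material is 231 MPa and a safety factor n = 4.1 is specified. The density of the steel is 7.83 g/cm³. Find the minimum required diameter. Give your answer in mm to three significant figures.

d = 178 mm

σ_allow = 231/4.1 = 56.34 MPa.
For a solid circular section σ = 32M/(πd³), so d³ = 32M/(π σ_allow) = 32×3.1200×10^7/(π×56.34) = 5.641×10^6 mm³.
d = 178.0 mm.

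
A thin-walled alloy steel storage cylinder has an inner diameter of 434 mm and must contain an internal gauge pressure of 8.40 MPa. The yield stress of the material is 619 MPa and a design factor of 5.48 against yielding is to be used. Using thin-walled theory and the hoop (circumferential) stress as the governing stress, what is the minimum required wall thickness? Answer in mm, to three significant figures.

σ_allow = 619/5.48 = 113.0 MPa.
Hoop stress σ_h = pD/(2t), so t = pD/(2σ_allow) = 8.40×434/(2×113.0) = 16.14 mm.

t = 16.1 mm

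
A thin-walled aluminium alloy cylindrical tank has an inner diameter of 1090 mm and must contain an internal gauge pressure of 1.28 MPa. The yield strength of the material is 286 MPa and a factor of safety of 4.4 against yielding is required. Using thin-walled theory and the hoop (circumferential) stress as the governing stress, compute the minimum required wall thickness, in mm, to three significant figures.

σ_allow = 286/4.4 = 65.00 MPa.
Hoop stress σ_h = pD/(2t), so t = pD/(2σ_allow) = 1.28×1090/(2×65.00) = 10.73 mm.

t = 10.7 mm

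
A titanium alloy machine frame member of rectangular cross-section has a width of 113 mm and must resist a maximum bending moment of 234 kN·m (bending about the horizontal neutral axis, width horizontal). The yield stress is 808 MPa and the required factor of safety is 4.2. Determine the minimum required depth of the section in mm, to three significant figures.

h = 254 mm

σ_allow = 808/4.2 = 192.4 MPa.
For a rectangular section σ = 6M/(bh²), so h² = 6M/(b σ_allow) = 6×2.3400×10^8/(113×192.4) = 64580 mm².
h = 254.1 mm.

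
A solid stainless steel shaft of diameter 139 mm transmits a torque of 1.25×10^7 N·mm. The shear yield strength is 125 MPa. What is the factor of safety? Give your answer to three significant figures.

τ = 16T/(πd³) = 16×1.2500×10^7/(π×139³) = 23.70 MPa.
n = τ_limit/τ = 125/23.70 = 5.273.

n = 5.27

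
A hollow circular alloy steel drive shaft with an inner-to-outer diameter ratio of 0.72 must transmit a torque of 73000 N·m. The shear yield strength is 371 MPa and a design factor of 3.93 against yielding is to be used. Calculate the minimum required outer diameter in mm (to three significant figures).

d_o = 175 mm

τ_allow = 371/3.93 = 94.40 MPa.
For a hollow shaft τ = 16T/[πd_o³(1−k⁴)] with k = 0.72, so 1−k⁴ = 0.7313.
d_o³ = 16T/[π τ_allow (1−k⁴)] = 16×7.3000×10^7/(π×94.40×0.7313) = 5.386×10^6 mm³.
d_o = 175.3 mm.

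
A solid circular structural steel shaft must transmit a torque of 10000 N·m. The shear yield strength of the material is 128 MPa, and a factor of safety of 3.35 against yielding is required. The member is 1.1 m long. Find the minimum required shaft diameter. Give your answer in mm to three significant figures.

d = 110 mm

Allowable shear stress τ_allow = 128/3.35 = 38.21 MPa.
For a solid shaft τ = 16T/(πd³), so d³ = 16T/(π τ_allow) = 16×1.0000×10^7/(π×38.21) = 1.333×10^6 mm³.
d = (1.333×10^6)^(1/3) = 110.1 mm.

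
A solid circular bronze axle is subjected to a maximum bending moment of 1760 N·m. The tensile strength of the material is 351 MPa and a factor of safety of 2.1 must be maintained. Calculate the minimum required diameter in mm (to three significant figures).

σ_allow = 351/2.1 = 167.1 MPa.
For a solid circular section σ = 32M/(πd³), so d³ = 32M/(π σ_allow) = 32×1760000/(π×167.1) = 107300 mm³.
d = 47.51 mm.

d = 47.5 mm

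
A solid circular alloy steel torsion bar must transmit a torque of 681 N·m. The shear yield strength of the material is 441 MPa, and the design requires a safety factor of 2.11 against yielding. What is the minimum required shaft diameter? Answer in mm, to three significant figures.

Allowable shear stress τ_allow = 441/2.11 = 209.0 MPa.
For a solid shaft τ = 16T/(πd³), so d³ = 16T/(π τ_allow) = 16×681000/(π×209.0) = 16590 mm³.
d = (16590)^(1/3) = 25.51 mm.

d = 25.5 mm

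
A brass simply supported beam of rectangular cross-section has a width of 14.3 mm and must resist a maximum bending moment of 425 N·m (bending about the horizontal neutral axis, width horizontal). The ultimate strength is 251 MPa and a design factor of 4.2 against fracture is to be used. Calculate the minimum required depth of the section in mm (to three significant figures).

h = 54.6 mm

σ_allow = 251/4.2 = 59.76 MPa.
For a rectangular section σ = 6M/(bh²), so h² = 6M/(b σ_allow) = 6×425000/(14.3×59.76) = 2984 mm².
h = 54.62 mm.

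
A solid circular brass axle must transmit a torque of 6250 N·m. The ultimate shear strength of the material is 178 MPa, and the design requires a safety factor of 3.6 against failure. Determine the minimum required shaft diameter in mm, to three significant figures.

d = 86.3 mm

Allowable shear stress τ_allow = 178/3.6 = 49.44 MPa.
For a solid shaft τ = 16T/(πd³), so d³ = 16T/(π τ_allow) = 16×6250000/(π×49.44) = 643800 mm³.
d = (643800)^(1/3) = 86.35 mm.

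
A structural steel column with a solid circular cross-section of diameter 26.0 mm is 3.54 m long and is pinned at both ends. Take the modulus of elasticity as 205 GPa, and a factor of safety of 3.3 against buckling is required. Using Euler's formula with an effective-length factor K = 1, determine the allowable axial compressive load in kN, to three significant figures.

I = πd⁴/64 = π×26.0⁴/64 = 22430 mm⁴.
Effective length L_e = KL = 1×3.54 m = 3540 mm.
Euler critical load P_cr = π²EI/L_e² = π²×205000×22430/3540² = 3622 N.
P_allow = P_cr/n = 3622/3.3 = 1097 N.

P_allow = 1.10 kN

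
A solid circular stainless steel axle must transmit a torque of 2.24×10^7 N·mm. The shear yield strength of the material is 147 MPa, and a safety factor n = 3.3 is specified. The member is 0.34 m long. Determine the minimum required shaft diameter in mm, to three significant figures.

Allowable shear stress τ_allow = 147/3.3 = 44.55 MPa.
For a solid shaft τ = 16T/(πd³), so d³ = 16T/(π τ_allow) = 16×2.2400×10^7/(π×44.55) = 2.561×10^6 mm³.
d = (2.561×10^6)^(1/3) = 136.8 mm.

d = 137 mm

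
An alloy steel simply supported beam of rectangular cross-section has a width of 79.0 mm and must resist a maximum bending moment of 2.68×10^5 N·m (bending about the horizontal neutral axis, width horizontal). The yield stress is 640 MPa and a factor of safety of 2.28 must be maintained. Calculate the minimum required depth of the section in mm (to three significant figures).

h = 269 mm

σ_allow = 640/2.28 = 280.7 MPa.
For a rectangular section σ = 6M/(bh²), so h² = 6M/(b σ_allow) = 6×2.6800×10^8/(79.0×280.7) = 72510 mm².
h = 269.3 mm.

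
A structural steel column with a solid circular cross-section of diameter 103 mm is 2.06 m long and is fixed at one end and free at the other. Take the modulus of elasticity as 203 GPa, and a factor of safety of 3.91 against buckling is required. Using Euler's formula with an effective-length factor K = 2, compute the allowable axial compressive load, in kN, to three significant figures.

I = πd⁴/64 = π×103⁴/64 = 5.525×10^6 mm⁴.
Effective length L_e = KL = 2×2.06 m = 4120 mm.
Euler critical load P_cr = π²EI/L_e² = π²×203000×5.525×10^6/4120² = 652100 N.
P_allow = P_cr/n = 652100/3.91 = 166800 N.

P_allow = 167 kN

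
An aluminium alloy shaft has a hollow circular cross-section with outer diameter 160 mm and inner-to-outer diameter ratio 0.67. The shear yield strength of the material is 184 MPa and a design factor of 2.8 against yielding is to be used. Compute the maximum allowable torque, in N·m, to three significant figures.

τ_allow = 184/2.8 = 65.71 MPa.
For a hollow shaft T_allow = τ_allow·πd_o³(1−k⁴)/16 with 1−k⁴ = 0.7985, so πd_o³(1−k⁴)/16 = 642200 mm³.
T_allow = 65.71×642200 = 4.220×10^7 N·mm = 42200 N·m.

T_allow = 42200 N·m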